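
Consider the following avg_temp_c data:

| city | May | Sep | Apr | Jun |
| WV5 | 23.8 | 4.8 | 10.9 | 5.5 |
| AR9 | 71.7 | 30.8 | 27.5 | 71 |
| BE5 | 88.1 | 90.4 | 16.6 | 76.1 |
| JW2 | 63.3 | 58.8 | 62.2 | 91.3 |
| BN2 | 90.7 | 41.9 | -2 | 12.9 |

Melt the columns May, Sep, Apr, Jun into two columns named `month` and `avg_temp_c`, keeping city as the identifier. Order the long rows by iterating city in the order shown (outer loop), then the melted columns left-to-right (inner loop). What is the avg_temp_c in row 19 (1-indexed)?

20 rows total (5 × 4). Row 19: index ⌊(19-1)/4⌋ = 4 into city → BN2; (19-1) mod 4 = 2 into the melted columns → Apr.
So row 19 is (BN2, Apr, -2); avg_temp_c = -2.

-2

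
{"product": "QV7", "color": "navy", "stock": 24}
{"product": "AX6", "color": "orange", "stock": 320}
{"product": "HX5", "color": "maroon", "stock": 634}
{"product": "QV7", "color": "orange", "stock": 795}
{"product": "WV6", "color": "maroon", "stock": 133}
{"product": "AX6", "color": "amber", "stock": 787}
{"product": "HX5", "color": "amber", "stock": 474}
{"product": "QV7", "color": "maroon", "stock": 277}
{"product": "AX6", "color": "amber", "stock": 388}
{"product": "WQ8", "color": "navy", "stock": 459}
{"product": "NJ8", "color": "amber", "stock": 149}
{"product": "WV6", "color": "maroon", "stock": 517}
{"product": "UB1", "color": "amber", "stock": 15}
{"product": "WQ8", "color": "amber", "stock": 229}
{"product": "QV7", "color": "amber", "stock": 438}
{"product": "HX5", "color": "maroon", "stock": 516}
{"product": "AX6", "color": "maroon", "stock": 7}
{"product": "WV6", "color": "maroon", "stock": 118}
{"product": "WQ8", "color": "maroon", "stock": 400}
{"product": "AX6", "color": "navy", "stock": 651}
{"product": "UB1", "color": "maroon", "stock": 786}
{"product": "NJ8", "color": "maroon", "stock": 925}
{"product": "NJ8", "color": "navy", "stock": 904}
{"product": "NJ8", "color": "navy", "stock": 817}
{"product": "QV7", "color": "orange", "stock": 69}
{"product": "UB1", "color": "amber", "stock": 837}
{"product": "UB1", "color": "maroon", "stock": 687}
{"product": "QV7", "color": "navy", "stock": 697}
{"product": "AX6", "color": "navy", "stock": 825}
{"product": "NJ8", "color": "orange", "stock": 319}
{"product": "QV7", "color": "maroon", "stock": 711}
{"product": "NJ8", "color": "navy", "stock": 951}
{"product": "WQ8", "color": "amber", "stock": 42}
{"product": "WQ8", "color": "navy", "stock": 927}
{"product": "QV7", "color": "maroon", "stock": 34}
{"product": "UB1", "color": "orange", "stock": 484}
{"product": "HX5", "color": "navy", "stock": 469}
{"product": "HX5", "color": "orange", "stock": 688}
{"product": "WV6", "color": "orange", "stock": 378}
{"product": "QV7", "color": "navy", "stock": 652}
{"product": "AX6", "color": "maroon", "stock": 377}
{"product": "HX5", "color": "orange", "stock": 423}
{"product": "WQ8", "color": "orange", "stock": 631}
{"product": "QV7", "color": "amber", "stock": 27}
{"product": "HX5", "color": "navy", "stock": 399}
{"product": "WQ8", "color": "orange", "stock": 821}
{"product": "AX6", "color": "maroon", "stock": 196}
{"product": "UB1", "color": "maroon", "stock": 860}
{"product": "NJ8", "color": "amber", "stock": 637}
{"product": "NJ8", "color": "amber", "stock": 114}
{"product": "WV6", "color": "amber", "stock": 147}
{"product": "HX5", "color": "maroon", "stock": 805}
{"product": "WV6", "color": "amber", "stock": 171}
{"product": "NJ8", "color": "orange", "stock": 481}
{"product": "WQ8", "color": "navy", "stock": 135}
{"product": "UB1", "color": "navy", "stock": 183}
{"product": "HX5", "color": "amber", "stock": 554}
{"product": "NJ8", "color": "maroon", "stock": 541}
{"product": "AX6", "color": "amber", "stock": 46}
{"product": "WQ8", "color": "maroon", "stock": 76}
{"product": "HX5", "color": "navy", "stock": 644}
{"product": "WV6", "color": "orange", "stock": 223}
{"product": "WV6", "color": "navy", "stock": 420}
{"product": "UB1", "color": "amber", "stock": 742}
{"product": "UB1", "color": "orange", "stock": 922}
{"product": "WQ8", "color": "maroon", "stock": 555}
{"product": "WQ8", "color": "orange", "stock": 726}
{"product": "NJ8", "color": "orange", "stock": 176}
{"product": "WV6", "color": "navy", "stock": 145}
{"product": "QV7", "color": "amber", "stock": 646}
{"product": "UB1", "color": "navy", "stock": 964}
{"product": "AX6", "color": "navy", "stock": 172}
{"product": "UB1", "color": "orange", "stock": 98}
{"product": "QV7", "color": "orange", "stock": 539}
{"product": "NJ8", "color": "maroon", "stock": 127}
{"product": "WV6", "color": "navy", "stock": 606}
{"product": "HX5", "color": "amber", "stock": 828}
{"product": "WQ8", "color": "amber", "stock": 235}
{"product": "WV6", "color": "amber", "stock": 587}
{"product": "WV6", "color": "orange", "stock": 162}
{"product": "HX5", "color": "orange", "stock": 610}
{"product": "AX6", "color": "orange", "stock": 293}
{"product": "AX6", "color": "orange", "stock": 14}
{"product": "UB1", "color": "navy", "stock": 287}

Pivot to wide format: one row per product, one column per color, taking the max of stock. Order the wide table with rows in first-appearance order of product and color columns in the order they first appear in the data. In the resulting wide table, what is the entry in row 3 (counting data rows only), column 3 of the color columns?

805

With rows in first-appearance order of product, row 3 is product=HX5. color columns in first-appearance order: navy, orange, maroon, amber; column 3 is maroon.
Long rows with product=HX5, color=maroon: max(634, 516, 805) = 805.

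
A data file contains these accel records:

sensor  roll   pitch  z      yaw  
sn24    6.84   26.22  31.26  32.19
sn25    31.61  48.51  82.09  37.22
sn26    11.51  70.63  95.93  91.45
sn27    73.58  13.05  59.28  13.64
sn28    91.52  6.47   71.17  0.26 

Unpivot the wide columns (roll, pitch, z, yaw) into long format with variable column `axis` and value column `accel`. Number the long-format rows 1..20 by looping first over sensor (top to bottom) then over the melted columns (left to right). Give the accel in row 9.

11.51

20 rows total (5 × 4). Row 9: index ⌊(9-1)/4⌋ = 2 into sensor → sn26; (9-1) mod 4 = 0 into the melted columns → roll.
So row 9 is (sn26, roll, 11.51); accel = 11.51.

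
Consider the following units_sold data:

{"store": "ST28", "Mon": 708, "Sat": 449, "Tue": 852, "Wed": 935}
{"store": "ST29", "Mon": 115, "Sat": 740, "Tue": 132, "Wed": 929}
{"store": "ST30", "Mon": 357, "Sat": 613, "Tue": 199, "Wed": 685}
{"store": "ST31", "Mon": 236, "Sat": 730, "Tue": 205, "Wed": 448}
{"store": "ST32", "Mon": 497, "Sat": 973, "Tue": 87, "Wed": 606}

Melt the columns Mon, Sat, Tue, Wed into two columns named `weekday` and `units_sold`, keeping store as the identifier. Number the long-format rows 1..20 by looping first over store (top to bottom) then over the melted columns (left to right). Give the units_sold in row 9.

357

20 rows total (5 × 4). Row 9: index ⌊(9-1)/4⌋ = 2 into store → ST30; (9-1) mod 4 = 0 into the melted columns → Mon.
So row 9 is (ST30, Mon, 357); units_sold = 357.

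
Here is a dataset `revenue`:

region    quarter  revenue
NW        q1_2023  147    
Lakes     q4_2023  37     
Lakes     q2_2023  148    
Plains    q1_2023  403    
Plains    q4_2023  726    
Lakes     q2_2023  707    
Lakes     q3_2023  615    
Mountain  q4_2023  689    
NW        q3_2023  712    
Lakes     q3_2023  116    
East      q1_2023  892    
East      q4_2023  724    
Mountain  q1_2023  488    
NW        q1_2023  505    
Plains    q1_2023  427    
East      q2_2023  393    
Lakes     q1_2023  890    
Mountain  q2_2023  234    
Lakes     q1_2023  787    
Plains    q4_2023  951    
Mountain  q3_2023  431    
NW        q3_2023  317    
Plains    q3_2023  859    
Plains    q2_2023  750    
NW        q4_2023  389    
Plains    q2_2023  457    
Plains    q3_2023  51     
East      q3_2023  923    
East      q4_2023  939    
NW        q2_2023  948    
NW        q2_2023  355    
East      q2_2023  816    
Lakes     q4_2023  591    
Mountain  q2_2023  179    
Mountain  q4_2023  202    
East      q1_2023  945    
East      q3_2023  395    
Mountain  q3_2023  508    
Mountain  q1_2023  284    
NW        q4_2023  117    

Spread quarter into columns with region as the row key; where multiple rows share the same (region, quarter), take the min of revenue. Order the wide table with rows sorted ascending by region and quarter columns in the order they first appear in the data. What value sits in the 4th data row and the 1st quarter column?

147

With rows sorted ascending by region, row 4 is region=NW. quarter columns in first-appearance order: q1_2023, q4_2023, q2_2023, q3_2023; column 1 is q1_2023.
Long rows with region=NW, quarter=q1_2023: min(147, 505) = 147.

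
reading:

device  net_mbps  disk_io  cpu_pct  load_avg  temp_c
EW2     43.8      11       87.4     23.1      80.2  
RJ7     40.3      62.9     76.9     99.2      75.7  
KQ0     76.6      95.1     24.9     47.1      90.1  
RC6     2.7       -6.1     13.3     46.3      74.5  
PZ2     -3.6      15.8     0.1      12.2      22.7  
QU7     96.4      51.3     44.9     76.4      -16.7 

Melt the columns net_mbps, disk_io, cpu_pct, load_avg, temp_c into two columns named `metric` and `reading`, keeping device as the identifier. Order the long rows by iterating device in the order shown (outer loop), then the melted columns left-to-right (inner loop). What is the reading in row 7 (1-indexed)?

30 rows total (6 × 5). Row 7: index ⌊(7-1)/5⌋ = 1 into device → RJ7; (7-1) mod 5 = 1 into the melted columns → disk_io.
So row 7 is (RJ7, disk_io, 62.9); reading = 62.9.

62.9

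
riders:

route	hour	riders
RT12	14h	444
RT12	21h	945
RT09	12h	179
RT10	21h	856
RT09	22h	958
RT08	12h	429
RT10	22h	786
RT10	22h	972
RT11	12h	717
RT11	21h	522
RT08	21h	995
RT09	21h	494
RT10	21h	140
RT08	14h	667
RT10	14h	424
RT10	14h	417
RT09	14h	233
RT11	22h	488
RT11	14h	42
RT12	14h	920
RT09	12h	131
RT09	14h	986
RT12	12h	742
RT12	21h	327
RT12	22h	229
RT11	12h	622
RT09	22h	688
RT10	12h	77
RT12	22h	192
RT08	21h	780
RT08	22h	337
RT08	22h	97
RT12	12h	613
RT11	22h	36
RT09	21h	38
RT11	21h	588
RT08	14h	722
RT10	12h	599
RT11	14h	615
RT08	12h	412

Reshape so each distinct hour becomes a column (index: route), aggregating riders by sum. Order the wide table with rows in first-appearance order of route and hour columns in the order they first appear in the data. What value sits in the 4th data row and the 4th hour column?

434

With rows in first-appearance order of route, row 4 is route=RT08. hour columns in first-appearance order: 14h, 21h, 12h, 22h; column 4 is 22h.
Long rows with route=RT08, hour=22h: 337 + 97 = 434.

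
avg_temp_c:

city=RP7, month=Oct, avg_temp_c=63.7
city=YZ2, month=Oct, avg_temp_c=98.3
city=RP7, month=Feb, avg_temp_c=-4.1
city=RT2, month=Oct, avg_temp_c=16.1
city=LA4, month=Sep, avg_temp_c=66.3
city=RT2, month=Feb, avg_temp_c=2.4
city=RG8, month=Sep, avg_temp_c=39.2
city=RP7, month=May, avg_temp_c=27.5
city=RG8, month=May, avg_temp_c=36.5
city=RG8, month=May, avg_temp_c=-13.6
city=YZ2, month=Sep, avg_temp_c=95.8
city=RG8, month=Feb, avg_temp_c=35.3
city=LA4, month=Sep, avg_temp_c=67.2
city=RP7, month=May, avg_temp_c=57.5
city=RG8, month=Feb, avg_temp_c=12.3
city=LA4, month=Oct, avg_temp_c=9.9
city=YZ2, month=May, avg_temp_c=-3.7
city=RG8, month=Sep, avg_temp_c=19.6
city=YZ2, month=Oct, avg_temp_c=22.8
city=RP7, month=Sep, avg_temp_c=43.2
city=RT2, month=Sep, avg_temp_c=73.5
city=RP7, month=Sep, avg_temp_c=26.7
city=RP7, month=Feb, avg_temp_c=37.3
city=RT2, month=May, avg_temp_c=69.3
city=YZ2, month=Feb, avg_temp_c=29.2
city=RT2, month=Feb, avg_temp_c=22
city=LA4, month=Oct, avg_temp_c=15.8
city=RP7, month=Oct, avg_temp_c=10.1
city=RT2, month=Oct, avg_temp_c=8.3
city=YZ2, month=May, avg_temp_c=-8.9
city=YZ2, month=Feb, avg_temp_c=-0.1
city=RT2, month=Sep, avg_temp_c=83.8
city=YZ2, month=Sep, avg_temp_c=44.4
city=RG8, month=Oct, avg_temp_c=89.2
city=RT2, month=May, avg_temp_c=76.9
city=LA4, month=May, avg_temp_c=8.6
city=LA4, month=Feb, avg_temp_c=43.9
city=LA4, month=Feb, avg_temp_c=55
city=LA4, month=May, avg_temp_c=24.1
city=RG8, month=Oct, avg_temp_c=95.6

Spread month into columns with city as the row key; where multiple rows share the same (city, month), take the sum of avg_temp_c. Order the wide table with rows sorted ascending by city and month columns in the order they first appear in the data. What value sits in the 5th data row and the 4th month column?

With rows sorted ascending by city, row 5 is city=YZ2. month columns in first-appearance order: Oct, Feb, Sep, May; column 4 is May.
Long rows with city=YZ2, month=May: -3.7 + -8.9 = -12.6.

-12.6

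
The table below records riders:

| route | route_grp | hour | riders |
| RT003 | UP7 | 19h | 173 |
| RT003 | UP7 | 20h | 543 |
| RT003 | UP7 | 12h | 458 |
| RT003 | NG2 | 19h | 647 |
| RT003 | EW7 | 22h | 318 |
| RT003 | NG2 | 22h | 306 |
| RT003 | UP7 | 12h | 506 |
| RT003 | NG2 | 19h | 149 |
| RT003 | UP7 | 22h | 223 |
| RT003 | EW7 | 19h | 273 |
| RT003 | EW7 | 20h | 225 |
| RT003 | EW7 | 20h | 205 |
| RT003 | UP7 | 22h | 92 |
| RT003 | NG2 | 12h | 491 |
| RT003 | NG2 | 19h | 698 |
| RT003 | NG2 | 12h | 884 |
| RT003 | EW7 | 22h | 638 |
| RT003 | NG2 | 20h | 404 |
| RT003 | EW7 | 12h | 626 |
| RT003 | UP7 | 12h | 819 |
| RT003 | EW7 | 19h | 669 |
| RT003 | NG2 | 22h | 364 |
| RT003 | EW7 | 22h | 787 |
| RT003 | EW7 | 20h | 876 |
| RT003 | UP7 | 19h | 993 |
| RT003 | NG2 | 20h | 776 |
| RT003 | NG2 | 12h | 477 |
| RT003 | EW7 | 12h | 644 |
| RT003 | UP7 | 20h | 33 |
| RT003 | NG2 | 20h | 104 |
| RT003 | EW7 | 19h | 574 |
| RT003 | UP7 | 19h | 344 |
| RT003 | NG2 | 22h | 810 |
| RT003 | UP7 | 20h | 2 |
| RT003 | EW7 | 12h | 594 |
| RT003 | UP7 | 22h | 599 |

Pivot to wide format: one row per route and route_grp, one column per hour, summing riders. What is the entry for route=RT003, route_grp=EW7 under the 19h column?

Rows with route=RT003, route_grp=EW7 and hour=19h: riders values are 273, 669, 574.
273 + 669 + 574 = 1516.

1516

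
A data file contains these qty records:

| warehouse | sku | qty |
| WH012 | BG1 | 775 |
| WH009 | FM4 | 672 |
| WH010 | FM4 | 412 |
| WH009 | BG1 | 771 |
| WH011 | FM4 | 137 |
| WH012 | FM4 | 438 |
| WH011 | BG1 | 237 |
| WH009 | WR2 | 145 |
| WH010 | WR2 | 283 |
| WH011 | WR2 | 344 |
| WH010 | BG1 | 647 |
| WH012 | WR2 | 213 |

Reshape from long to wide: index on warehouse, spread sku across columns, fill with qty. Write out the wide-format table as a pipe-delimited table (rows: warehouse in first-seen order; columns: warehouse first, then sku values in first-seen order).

| warehouse | BG1 | FM4 | WR2 |
| WH012 | 775 | 438 | 213 |
| WH009 | 771 | 672 | 145 |
| WH010 | 647 | 412 | 283 |
| WH011 | 237 | 137 | 344 |

Columns: warehouse plus the 3 distinct sku values (BG1, FM4, WR2).
For example, row WH012 column BG1 takes qty=775 from the long row (WH012, BG1).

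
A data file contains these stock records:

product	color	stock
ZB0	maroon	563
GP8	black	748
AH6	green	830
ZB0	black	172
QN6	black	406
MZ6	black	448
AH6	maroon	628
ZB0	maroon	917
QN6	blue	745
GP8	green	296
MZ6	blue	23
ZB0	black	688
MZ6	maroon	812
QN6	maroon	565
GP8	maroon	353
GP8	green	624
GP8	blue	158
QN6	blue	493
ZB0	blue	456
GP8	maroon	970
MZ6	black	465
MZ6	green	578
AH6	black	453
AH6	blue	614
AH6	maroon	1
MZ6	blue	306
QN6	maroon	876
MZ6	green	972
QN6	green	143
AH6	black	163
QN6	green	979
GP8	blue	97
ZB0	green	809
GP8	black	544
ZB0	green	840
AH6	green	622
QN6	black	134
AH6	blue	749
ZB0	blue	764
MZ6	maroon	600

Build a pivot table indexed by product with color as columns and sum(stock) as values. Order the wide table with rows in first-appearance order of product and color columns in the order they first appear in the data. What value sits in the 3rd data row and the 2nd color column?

With rows in first-appearance order of product, row 3 is product=AH6. color columns in first-appearance order: maroon, black, green, blue; column 2 is black.
Long rows with product=AH6, color=black: 453 + 163 = 616.

616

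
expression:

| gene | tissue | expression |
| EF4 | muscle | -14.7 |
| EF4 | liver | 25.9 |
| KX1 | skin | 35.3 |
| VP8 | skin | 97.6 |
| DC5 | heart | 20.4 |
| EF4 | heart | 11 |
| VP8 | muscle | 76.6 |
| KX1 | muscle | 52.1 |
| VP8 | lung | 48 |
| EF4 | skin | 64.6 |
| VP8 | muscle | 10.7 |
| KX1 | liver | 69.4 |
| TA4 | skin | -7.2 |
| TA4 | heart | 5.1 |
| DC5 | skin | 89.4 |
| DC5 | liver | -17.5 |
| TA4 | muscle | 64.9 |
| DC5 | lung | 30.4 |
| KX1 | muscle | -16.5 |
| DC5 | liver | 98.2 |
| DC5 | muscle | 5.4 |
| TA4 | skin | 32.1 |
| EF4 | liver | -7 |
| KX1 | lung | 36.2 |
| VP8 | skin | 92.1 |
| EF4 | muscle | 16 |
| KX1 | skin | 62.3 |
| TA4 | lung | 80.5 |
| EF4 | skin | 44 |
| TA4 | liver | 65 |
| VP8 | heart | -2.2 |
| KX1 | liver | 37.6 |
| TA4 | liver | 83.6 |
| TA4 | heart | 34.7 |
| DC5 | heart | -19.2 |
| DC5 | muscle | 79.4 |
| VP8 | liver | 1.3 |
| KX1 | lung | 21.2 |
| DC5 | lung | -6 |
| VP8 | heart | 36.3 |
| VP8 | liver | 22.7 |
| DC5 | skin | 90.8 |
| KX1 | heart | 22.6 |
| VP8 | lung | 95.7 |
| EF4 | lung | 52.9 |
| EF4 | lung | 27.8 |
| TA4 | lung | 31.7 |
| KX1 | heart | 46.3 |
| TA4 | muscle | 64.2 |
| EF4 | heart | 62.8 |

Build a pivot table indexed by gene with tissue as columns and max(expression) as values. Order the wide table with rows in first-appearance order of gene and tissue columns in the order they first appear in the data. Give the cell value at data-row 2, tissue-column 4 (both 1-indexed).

46.3

With rows in first-appearance order of gene, row 2 is gene=KX1. tissue columns in first-appearance order: muscle, liver, skin, heart, lung; column 4 is heart.
Long rows with gene=KX1, tissue=heart: max(22.6, 46.3) = 46.3.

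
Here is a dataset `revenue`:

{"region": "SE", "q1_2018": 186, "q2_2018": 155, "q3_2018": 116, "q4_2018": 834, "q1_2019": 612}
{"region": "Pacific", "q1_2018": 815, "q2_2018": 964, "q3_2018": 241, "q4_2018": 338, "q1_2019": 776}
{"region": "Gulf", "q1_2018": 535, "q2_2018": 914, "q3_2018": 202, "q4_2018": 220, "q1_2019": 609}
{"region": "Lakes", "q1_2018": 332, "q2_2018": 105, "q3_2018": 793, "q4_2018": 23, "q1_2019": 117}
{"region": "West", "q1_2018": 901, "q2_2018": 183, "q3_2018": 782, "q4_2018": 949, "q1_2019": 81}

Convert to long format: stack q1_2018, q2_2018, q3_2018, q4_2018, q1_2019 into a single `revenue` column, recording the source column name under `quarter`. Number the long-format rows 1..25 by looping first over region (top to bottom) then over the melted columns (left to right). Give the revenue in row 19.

25 rows total (5 × 5). Row 19: index ⌊(19-1)/5⌋ = 3 into region → Lakes; (19-1) mod 5 = 3 into the melted columns → q4_2018.
So row 19 is (Lakes, q4_2018, 23); revenue = 23.

23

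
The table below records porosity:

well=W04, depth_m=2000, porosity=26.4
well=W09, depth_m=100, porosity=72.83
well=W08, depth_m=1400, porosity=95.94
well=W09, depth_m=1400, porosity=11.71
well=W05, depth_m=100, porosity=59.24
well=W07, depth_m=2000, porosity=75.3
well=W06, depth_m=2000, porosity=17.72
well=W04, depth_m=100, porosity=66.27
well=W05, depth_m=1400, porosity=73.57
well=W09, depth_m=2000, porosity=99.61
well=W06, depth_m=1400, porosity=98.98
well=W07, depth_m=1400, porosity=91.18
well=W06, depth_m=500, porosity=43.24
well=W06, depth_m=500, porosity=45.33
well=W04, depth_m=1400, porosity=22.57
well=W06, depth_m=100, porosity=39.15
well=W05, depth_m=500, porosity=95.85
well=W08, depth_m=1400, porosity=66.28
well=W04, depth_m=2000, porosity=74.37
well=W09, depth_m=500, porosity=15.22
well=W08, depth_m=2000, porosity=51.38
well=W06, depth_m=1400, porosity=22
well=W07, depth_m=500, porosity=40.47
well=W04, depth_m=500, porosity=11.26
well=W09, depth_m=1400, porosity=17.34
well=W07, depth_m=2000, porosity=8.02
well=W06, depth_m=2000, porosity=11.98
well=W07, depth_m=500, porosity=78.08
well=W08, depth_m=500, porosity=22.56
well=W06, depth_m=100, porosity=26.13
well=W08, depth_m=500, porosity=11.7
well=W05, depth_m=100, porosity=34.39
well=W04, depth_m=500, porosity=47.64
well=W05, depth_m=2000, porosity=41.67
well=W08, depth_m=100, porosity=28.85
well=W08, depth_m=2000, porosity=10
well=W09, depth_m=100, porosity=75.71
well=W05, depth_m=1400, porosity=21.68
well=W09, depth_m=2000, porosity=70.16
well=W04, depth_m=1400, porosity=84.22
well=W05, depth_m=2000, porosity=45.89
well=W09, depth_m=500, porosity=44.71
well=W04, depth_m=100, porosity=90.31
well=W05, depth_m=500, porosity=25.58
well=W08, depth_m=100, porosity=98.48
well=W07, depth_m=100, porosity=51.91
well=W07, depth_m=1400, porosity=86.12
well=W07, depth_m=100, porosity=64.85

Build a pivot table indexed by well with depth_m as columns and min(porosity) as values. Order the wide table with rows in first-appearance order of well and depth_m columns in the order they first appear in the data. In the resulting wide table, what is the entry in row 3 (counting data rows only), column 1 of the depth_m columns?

With rows in first-appearance order of well, row 3 is well=W08. depth_m columns in first-appearance order: 2000, 100, 1400, 500; column 1 is 2000.
Long rows with well=W08, depth_m=2000: min(51.38, 10) = 10.

10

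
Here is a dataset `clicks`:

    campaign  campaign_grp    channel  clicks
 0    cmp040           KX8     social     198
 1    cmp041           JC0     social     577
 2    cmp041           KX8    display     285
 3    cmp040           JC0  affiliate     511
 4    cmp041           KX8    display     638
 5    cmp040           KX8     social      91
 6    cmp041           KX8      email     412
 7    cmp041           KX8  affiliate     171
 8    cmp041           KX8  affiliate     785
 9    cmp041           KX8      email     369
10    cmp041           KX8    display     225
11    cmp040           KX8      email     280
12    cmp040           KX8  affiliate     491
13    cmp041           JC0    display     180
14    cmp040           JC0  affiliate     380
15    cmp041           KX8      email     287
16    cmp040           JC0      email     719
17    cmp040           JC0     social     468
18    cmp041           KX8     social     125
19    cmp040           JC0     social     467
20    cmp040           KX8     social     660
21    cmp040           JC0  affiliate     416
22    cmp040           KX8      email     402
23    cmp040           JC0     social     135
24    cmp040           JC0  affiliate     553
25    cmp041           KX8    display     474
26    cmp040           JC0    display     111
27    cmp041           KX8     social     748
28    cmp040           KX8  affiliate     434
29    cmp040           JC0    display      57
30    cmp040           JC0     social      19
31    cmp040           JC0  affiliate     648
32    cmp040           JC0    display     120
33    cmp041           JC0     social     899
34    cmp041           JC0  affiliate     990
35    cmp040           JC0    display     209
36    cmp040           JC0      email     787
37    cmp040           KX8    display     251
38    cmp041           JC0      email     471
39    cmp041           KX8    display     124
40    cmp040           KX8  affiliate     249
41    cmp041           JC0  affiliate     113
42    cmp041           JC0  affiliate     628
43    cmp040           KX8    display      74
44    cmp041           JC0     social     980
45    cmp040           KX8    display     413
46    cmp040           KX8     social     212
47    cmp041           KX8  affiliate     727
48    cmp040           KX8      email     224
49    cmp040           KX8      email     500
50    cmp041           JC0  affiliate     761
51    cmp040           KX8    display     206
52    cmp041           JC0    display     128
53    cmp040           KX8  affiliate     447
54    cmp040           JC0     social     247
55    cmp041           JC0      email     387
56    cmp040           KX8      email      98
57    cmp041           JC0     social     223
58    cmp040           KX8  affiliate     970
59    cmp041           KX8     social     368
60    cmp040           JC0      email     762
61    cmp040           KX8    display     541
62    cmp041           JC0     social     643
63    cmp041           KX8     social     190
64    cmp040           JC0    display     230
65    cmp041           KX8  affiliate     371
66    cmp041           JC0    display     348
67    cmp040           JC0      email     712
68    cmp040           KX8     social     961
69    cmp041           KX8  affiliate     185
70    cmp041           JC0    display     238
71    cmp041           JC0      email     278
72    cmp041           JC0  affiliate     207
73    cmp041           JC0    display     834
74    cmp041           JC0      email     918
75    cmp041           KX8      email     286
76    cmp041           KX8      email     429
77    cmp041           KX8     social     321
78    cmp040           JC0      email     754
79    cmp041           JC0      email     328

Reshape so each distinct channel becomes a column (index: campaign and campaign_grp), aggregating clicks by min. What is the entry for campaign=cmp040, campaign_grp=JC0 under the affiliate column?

Rows with campaign=cmp040, campaign_grp=JC0 and channel=affiliate: clicks values are 511, 380, 416, 553, 648.
min(511, 380, 416, 553, 648) = 380.

380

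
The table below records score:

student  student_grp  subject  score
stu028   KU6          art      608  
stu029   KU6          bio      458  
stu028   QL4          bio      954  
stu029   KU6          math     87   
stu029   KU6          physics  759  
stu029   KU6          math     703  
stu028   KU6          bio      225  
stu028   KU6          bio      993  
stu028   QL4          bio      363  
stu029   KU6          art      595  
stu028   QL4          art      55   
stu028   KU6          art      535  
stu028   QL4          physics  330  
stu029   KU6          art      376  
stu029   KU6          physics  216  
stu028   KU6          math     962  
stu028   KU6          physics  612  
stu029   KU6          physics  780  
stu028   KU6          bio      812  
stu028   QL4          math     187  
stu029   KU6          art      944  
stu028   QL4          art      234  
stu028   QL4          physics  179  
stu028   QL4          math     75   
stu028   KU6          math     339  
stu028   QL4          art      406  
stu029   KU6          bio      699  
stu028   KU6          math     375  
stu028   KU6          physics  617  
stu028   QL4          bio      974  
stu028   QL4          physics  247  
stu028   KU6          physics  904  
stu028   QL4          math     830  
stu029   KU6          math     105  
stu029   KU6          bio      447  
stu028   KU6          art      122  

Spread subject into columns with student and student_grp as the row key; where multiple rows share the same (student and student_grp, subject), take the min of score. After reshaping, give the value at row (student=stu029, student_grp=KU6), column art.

376

Rows with student=stu029, student_grp=KU6 and subject=art: score values are 595, 376, 944.
min(595, 376, 944) = 376.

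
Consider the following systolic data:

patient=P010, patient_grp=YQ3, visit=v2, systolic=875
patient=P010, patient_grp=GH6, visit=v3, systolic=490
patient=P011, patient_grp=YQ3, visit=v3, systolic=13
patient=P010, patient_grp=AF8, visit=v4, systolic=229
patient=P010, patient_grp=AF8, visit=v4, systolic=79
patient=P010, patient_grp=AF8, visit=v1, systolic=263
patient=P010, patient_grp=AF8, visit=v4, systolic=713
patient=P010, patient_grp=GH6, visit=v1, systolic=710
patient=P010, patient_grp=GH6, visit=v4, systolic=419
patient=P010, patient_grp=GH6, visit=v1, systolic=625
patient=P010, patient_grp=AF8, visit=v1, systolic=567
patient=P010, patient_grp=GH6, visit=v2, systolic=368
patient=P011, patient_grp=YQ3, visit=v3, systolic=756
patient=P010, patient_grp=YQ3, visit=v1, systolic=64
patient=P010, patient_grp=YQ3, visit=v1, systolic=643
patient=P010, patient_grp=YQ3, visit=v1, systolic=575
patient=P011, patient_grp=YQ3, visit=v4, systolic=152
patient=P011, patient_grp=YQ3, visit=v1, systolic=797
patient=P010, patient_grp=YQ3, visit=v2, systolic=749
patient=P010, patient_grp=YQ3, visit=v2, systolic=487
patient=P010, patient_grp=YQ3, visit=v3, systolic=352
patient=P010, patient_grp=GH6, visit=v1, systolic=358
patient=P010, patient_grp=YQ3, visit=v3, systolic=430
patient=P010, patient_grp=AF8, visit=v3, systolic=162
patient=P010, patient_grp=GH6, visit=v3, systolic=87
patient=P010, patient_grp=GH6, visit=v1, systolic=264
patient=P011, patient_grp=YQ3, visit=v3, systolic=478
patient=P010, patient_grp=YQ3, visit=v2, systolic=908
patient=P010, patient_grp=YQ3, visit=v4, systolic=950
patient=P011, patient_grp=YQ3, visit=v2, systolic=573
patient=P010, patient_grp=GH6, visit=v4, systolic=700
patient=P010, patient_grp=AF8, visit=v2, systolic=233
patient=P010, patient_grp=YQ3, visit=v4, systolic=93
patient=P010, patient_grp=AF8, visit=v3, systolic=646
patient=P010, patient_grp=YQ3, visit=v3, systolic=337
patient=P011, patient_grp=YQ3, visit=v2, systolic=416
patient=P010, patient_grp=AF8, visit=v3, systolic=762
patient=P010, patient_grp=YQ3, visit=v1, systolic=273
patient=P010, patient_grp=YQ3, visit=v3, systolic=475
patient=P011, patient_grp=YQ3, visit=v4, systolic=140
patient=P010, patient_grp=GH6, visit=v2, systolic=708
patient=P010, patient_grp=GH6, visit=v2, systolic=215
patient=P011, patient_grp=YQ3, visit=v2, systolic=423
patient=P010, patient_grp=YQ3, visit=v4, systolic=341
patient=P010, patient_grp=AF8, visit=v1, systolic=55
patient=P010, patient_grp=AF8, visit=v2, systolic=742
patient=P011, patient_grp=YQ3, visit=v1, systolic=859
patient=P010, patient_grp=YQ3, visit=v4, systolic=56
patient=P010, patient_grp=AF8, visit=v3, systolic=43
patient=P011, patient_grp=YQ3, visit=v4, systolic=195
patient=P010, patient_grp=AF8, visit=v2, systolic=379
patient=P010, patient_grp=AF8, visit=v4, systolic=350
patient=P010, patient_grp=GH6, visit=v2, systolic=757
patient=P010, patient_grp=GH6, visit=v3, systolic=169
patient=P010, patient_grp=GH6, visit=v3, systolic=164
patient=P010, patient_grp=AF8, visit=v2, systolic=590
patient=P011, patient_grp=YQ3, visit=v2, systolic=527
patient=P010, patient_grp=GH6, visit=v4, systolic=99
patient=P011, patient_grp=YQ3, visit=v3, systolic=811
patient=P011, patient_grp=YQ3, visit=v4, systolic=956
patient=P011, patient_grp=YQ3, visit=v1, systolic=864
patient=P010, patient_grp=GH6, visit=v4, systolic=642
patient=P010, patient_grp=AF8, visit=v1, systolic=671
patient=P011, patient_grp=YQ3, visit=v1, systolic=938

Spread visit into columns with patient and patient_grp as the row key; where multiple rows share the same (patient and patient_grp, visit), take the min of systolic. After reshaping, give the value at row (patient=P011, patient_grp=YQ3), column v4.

140

Rows with patient=P011, patient_grp=YQ3 and visit=v4: systolic values are 152, 140, 195, 956.
min(152, 140, 195, 956) = 140.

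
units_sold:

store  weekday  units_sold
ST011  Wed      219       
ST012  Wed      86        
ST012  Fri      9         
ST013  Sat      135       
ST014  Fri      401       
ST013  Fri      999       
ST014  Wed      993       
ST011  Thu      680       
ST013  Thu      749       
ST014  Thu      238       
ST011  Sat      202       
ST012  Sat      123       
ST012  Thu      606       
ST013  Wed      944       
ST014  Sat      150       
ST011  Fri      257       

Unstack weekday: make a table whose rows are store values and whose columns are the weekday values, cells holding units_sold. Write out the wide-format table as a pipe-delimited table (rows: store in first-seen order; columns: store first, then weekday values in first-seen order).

Columns: store plus the 4 distinct weekday values (Wed, Fri, Sat, Thu).
For example, row ST011 column Wed takes units_sold=219 from the long row (ST011, Wed).

| store | Wed | Fri | Sat | Thu |
| ST011 | 219 | 257 | 202 | 680 |
| ST012 | 86 | 9 | 123 | 606 |
| ST013 | 944 | 999 | 135 | 749 |
| ST014 | 993 | 401 | 150 | 238 |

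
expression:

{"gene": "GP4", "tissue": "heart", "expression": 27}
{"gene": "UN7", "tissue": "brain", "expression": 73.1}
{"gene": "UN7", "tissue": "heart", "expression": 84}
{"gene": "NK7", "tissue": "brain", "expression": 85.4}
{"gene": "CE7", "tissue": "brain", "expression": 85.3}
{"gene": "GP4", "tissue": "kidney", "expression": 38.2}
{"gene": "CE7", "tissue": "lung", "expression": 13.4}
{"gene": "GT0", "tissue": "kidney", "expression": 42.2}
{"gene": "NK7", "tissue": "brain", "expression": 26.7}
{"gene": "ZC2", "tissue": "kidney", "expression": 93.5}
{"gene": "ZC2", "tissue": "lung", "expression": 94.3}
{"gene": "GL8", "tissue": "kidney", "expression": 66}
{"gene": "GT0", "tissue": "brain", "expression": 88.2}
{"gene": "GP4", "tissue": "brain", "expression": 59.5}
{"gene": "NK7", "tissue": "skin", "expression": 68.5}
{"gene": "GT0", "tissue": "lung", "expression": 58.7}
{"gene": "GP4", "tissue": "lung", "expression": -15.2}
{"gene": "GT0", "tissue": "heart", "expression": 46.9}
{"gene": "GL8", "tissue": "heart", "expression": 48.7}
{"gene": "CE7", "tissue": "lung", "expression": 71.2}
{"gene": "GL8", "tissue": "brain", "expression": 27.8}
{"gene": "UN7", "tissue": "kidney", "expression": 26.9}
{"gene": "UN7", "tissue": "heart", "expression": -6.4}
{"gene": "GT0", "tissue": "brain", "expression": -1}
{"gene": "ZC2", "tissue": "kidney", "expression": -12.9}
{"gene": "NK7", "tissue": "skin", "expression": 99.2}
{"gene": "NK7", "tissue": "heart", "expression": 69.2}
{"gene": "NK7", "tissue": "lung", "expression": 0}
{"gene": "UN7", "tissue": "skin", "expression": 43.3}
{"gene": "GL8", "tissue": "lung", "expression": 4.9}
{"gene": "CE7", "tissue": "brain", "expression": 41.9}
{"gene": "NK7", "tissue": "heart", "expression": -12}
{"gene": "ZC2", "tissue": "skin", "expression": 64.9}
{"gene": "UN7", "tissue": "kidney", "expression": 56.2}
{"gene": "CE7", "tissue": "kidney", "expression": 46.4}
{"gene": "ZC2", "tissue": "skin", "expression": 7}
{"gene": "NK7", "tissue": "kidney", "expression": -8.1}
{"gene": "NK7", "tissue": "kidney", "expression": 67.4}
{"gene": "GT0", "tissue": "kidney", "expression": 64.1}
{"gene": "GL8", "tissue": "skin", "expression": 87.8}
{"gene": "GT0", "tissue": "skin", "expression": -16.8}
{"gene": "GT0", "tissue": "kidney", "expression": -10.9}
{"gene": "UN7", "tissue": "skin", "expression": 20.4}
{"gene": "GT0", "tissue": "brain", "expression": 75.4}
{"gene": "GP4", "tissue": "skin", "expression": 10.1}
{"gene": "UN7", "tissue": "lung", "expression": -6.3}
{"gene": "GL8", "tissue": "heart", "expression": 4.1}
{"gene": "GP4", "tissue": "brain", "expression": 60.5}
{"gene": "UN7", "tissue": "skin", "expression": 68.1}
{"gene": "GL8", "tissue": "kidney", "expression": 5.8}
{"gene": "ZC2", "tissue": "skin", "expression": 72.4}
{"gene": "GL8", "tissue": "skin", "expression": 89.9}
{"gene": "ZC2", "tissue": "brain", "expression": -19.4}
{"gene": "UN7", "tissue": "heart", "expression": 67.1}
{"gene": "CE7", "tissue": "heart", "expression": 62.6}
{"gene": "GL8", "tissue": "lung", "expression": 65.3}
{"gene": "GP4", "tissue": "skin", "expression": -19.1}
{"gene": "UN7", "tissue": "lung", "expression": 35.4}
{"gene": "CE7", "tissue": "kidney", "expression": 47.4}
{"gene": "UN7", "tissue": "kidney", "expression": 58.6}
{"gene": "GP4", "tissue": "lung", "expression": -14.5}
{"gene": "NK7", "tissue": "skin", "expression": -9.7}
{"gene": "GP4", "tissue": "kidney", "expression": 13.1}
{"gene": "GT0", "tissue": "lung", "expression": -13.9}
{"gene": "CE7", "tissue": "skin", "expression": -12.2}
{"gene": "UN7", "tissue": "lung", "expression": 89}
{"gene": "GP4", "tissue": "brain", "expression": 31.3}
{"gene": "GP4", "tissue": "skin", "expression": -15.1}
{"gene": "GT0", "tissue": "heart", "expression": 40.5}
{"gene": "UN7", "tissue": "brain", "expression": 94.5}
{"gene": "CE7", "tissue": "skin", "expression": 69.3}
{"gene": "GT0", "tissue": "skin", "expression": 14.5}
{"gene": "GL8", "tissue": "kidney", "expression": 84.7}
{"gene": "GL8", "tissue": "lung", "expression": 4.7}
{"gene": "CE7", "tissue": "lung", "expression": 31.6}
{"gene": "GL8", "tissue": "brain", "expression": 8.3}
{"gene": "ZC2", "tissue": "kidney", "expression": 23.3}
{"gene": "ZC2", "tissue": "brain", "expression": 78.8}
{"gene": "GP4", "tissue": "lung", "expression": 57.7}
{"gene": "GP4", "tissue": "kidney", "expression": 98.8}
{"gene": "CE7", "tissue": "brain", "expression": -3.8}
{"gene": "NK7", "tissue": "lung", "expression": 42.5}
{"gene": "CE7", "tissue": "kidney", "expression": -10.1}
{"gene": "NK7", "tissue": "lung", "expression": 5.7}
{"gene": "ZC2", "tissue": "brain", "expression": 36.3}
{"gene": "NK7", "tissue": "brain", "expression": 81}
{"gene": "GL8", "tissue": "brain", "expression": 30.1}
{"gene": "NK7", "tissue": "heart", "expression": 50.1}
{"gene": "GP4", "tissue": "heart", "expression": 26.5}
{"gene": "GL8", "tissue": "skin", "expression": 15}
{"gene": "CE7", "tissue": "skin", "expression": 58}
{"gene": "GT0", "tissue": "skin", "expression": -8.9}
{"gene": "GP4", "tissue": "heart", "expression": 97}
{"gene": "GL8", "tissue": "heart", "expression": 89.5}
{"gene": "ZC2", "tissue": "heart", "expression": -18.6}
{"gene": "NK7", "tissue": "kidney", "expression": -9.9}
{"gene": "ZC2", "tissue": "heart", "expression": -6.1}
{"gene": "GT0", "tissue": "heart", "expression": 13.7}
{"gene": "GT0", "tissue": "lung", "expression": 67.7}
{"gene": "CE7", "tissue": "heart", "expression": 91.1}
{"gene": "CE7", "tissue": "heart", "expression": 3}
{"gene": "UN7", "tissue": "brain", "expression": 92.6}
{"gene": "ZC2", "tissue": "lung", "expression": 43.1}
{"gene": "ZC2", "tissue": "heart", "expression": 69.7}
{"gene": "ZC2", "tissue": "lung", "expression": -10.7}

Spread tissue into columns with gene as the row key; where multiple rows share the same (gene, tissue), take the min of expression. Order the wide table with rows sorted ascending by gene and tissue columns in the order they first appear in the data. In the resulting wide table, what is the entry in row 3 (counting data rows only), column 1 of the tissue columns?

With rows sorted ascending by gene, row 3 is gene=GP4. tissue columns in first-appearance order: heart, brain, kidney, lung, skin; column 1 is heart.
Long rows with gene=GP4, tissue=heart: min(27, 26.5, 97) = 26.5.

26.5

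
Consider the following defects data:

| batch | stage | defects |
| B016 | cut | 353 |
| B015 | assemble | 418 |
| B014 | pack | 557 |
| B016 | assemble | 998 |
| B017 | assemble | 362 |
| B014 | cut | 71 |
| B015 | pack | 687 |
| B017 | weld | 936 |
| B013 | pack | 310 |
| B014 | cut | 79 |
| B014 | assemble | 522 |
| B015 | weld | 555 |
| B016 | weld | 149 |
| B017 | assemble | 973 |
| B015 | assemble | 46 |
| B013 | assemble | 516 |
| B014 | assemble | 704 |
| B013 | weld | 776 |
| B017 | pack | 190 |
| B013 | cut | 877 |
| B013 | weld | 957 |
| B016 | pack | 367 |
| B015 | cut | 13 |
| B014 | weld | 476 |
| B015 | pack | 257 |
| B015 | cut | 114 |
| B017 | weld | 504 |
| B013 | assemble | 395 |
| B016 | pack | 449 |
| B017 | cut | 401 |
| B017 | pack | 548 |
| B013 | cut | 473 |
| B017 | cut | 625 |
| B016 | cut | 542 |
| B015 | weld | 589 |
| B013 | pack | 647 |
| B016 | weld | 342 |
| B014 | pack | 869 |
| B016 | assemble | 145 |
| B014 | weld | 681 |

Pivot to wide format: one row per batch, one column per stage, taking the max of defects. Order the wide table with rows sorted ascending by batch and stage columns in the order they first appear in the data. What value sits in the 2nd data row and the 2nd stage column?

704

With rows sorted ascending by batch, row 2 is batch=B014. stage columns in first-appearance order: cut, assemble, pack, weld; column 2 is assemble.
Long rows with batch=B014, stage=assemble: max(522, 704) = 704.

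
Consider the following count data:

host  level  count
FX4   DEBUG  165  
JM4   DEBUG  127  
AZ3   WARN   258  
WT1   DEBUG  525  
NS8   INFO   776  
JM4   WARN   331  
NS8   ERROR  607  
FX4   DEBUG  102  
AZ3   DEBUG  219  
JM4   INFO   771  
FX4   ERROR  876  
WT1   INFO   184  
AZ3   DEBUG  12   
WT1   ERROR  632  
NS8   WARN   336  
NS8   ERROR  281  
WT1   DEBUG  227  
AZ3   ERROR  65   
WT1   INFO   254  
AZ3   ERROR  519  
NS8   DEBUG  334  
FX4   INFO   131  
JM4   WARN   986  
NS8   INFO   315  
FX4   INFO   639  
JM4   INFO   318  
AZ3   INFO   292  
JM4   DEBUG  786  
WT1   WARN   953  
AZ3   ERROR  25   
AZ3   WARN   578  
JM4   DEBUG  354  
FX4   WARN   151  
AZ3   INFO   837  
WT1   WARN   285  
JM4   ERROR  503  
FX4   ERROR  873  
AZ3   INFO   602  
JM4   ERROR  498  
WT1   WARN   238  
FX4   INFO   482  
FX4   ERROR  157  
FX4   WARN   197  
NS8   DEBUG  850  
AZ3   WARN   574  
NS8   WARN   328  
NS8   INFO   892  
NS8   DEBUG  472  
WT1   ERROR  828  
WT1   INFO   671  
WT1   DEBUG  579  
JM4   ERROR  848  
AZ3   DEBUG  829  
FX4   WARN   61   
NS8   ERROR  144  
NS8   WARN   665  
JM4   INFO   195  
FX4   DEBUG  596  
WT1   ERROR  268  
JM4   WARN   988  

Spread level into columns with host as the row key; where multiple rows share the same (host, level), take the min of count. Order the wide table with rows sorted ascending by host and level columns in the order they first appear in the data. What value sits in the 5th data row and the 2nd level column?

238

With rows sorted ascending by host, row 5 is host=WT1. level columns in first-appearance order: DEBUG, WARN, INFO, ERROR; column 2 is WARN.
Long rows with host=WT1, level=WARN: min(953, 285, 238) = 238.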